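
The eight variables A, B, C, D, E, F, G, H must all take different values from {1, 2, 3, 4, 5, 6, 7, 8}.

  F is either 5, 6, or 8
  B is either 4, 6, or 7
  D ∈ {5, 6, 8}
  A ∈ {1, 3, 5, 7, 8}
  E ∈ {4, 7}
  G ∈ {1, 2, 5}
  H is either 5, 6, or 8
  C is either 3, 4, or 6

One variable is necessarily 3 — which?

C

The 8 variables together cover exactly {1, 2, 3, 4, 5, 6, 7, 8} — 8 values for 8 variables — and 2 appears only in G's list, so G = 2.
Among the 7 still-open variables, 1 fits only A (and all 7 values in {1, 3, 4, 5, 6, 7, 8} must be used), so A = 1.
The 6 still-open variables together cover exactly {3, 4, 5, 6, 7, 8} — 6 values for 6 variables — and 3 appears only in C's list, so C = 3.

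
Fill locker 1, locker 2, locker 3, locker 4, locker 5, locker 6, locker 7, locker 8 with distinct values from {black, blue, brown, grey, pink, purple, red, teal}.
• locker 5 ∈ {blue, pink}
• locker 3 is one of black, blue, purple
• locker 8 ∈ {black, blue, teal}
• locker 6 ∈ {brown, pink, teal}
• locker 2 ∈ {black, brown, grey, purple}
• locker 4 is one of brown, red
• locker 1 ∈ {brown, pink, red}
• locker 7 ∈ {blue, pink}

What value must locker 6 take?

The 8 variables draw from only 8 values {black, blue, brown, grey, pink, purple, red, teal}, so each is used; only locker 2 can be grey, hence locker 2 = grey.
The 7 still-open variables draw from only 7 values {black, blue, brown, pink, purple, red, teal}, so each is used; only locker 3 can be purple, hence locker 3 = purple.
The 6 still-open variables together cover exactly {black, blue, brown, pink, red, teal} — 6 values for 6 variables — and black appears only in locker 8's list, so locker 8 = black.
The 5 still-open variables together cover exactly {blue, brown, pink, red, teal} — 5 values for 5 variables — and teal appears only in locker 6's list, so locker 6 = teal.

teal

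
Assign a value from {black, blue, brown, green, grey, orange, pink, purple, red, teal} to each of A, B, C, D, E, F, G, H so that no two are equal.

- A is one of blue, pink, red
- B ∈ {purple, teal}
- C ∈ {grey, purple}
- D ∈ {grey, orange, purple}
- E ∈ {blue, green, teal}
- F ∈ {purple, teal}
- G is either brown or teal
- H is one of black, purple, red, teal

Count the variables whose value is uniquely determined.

3

B and F between them cover only {purple, teal} — a naked pair. Remove those values from C, D, E, G, H.
C's domain is down to {grey}, so C = grey. Remove grey from D.
D must be orange (only option left).
G must be brown (only option left).
Determined: C=grey, D=orange, G=brown. The other variables each still have more than one consistent value. That makes 3.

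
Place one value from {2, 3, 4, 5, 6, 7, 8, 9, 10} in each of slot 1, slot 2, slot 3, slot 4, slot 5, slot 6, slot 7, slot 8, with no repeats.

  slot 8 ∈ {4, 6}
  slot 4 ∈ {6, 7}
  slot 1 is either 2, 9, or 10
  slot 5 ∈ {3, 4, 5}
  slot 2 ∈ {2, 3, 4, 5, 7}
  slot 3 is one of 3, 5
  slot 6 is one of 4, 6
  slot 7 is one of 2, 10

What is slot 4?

7

The 8 variables draw from only 8 values {2, 3, 4, 5, 6, 7, 9, 10}, so each is used; only slot 1 can be 9, hence slot 1 = 9.
Among the 7 still-open variables, 10 fits only slot 7 (and all 7 values in {2, 3, 4, 5, 6, 7, 10} must be used), so slot 7 = 10.
Among the 6 still-open variables, 2 fits only slot 2 (and all 6 values in {2, 3, 4, 5, 6, 7} must be used), so slot 2 = 2.
The 5 still-open variables draw from only 5 values {3, 4, 5, 6, 7}, so each is used; only slot 4 can be 7, hence slot 4 = 7.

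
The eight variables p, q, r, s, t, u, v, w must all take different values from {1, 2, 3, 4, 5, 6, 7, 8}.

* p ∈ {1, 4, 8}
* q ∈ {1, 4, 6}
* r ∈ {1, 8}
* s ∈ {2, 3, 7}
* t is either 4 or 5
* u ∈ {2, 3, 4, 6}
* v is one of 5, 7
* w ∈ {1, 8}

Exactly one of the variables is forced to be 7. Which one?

r and w between them cover only {1, 8} — a naked pair. Remove those values from p, q.
p's domain is down to {4}, so p = 4. Remove 4 from q, t, u.
That leaves q = 6. So u can't be 6.
t's domain is down to {5}, so t = 5. Eliminate 5 elsewhere: v.
So 7 goes to v.

v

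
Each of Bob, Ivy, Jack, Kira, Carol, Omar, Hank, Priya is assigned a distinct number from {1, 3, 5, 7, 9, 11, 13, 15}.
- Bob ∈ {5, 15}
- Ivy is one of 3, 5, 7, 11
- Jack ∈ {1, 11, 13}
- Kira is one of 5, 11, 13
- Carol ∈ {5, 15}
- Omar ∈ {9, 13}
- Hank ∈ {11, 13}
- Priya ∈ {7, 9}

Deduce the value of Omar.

The 8 variables draw from only 8 values {1, 3, 5, 7, 9, 11, 13, 15}, so each is used; only Jack can be 1, hence Jack = 1.
Among the 7 still-open variables, 3 fits only Ivy (and all 7 values in {3, 5, 7, 9, 11, 13, 15} must be used), so Ivy = 3.
The 6 still-open variables draw from only 6 values {5, 7, 9, 11, 13, 15}, so each is used; only Priya can be 7, hence Priya = 7.
The 5 still-open variables together cover exactly {5, 9, 11, 13, 15} — 5 values for 5 variables — and 9 appears only in Omar's list, so Omar = 9.

9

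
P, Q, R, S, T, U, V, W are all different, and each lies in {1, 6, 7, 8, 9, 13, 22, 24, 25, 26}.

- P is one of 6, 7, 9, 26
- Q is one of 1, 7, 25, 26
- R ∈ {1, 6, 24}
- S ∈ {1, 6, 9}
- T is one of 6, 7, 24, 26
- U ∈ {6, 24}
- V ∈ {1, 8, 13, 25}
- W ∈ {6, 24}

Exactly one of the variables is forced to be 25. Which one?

Q

U and W between them cover only {6, 24} — a naked pair. Remove those values from P, R, S, T.
That leaves R = 1. So Q, S, V can't be 1.
S's domain is down to {9}, so S = 9. Strike 9 from P.
The 2 variables P and T are confined to {7, 26}, which locks those values in; drop them from Q.
So 25 goes to Q.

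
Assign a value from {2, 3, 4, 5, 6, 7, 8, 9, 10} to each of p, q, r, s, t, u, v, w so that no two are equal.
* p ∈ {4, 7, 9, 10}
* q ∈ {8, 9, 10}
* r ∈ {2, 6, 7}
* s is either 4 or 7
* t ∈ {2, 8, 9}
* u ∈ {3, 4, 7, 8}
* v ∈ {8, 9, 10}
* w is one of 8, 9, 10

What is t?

2

Among the 8 variables, 3 fits only u (and all 8 values in {2, 3, 4, 6, 7, 8, 9, 10} must be used), so u = 3.
The 7 still-open variables together cover exactly {2, 4, 6, 7, 8, 9, 10} — 7 values for 7 variables — and 6 appears only in r's list, so r = 6.
Among the 6 still-open variables, 2 fits only t (and all 6 values in {2, 4, 7, 8, 9, 10} must be used), so t = 2.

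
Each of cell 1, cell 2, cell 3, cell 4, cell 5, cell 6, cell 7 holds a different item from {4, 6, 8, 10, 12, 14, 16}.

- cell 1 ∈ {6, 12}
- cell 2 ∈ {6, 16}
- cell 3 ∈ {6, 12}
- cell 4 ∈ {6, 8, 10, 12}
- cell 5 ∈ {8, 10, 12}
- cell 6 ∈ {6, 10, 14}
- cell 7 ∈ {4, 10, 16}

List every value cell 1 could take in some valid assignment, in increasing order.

The 7 variables draw from only 7 values {4, 6, 8, 10, 12, 14, 16}, so each is used; only cell 7 can be 4, hence cell 7 = 4.
The 6 still-open variables draw from only 6 values {6, 8, 10, 12, 14, 16}, so each is used; only cell 6 can be 14, hence cell 6 = 14.
The 5 still-open variables together cover exactly {6, 8, 10, 12, 16} — 5 values for 5 variables — and 16 appears only in cell 2's list, so cell 2 = 16.
cell 1 and cell 3 share exactly the 2 values {6, 12}; by pigeonhole those values go to them, so strike 6, 12 from cell 4, cell 5.
No further eliminations apply; cell 1 can still be any of 6, 12.

6, 12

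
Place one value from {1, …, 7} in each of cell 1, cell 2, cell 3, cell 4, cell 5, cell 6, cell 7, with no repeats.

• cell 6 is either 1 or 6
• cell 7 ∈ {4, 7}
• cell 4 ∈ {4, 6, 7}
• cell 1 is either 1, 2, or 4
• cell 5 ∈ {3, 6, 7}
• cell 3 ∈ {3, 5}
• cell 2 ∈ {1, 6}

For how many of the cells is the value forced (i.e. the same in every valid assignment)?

The 7 variables draw from only 7 values {1, 2, 3, 4, 5, 6, 7}, so each is used; only cell 1 can be 2, hence cell 1 = 2.
Among the 6 still-open variables, 5 fits only cell 3 (and all 6 values in {1, 3, 4, 5, 6, 7} must be used), so cell 3 = 5.
The 5 still-open variables draw from only 5 values {1, 3, 4, 6, 7}, so each is used; only cell 5 can be 3, hence cell 5 = 3.
cell 2 and cell 6 share exactly the 2 values {1, 6}; by pigeonhole those values go to them, so strike 1, 6 from cell 4.
Determined: cell 1=2, cell 3=5, cell 5=3. The other cells each still have more than one consistent value. That makes 3.

3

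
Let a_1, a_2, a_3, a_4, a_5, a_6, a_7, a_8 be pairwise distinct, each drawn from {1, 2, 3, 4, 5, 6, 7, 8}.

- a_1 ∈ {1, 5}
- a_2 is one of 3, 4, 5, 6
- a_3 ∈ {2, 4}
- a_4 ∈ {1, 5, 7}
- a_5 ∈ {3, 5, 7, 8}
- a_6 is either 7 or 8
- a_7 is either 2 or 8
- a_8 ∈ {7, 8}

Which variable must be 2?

a_7

Among the 8 variables, 6 fits only a_2 (and all 8 values in {1, 2, 3, 4, 5, 6, 7, 8} must be used), so a_2 = 6.
Among the 7 still-open variables, 3 fits only a_5 (and all 7 values in {1, 2, 3, 4, 5, 7, 8} must be used), so a_5 = 3.
Among the 6 still-open variables, 4 fits only a_3 (and all 6 values in {1, 2, 4, 5, 7, 8} must be used), so a_3 = 4.
Among the 5 still-open variables, 2 fits only a_7 (and all 5 values in {1, 2, 5, 7, 8} must be used), so a_7 = 2.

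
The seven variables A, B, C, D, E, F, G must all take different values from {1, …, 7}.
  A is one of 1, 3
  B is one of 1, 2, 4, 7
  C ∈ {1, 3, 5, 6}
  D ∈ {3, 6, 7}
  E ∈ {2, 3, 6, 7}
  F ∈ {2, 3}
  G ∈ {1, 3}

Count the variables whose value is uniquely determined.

3

The 7 variables draw from only 7 values {1, 2, 3, 4, 5, 6, 7}, so each is used; only B can be 4, hence B = 4.
Among the 6 still-open variables, 5 fits only C (and all 6 values in {1, 2, 3, 5, 6, 7} must be used), so C = 5.
A and G between them cover only {1, 3} — a naked pair. Remove those values from D, E, F.
F has just one choice, so F = 2. Strike 2 from E.
Determined: B=4, C=5, F=2. The other variables each still have more than one consistent value. That makes 3.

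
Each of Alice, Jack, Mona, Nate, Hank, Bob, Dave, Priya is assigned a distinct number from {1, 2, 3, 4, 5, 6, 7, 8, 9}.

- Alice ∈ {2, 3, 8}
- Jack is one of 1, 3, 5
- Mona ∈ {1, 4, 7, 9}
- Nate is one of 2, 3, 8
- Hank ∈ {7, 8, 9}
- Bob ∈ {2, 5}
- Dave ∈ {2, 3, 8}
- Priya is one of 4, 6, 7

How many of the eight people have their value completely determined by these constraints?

Alice, Nate, Dave share exactly the 3 values {2, 3, 8}; by pigeonhole those values go to them, so strike 2, 3, 8 from Jack, Hank, Bob.
Bob must be 5 (only option left). Remove 5 from Jack.
Jack must be 1 (only option left). Eliminate 1 elsewhere: Mona.
Determined: Jack=1, Bob=5. The other people each still have more than one consistent value. That makes 2.

2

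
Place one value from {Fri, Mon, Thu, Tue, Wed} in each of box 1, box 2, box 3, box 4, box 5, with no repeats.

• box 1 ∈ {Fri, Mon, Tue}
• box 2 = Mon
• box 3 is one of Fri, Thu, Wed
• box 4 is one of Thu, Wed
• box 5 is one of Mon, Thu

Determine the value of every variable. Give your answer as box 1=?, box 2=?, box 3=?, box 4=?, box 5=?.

box 1=Tue, box 2=Mon, box 3=Fri, box 4=Wed, box 5=Thu

box 2 must be Mon (only option left). Remove Mon from box 1, box 5.
box 5 has just one choice, so box 5 = Thu. Eliminate Thu elsewhere: box 3, box 4.
box 4 must be Wed (only option left). Remove Wed from box 3.
box 3's domain is down to {Fri}, so box 3 = Fri. Eliminate Fri elsewhere: box 1.
box 1's domain is down to {Tue}, so box 1 = Tue.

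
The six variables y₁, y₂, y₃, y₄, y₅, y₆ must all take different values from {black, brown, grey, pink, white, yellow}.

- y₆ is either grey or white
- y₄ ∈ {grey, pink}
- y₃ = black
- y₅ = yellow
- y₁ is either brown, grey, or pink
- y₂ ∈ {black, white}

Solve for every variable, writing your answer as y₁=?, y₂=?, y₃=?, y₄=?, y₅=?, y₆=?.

y₁=brown, y₂=white, y₃=black, y₄=pink, y₅=yellow, y₆=grey

y₃ has just one choice, so y₃ = black. So y₂ can't be black.
y₅ must be yellow (only option left).
That leaves y₂ = white. So y₆ can't be white.
y₆ has just one choice, so y₆ = grey. Strike grey from y₁, y₄.
y₄'s domain is down to {pink}, so y₄ = pink. Remove pink from y₁.
y₁ has just one choice, so y₁ = brown.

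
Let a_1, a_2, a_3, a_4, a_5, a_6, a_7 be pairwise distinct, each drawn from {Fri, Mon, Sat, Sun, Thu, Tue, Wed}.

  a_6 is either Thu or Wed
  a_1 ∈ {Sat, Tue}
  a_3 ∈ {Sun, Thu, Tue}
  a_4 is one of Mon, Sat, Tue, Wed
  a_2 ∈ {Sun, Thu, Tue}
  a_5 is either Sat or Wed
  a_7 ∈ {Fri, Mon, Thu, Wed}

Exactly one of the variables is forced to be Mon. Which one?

a_4

The 7 variables together cover exactly {Fri, Mon, Sat, Sun, Thu, Tue, Wed} — 7 values for 7 variables — and Fri appears only in a_7's list, so a_7 = Fri.
The 6 still-open variables together cover exactly {Mon, Sat, Sun, Thu, Tue, Wed} — 6 values for 6 variables — and Mon appears only in a_4's list, so a_4 = Mon.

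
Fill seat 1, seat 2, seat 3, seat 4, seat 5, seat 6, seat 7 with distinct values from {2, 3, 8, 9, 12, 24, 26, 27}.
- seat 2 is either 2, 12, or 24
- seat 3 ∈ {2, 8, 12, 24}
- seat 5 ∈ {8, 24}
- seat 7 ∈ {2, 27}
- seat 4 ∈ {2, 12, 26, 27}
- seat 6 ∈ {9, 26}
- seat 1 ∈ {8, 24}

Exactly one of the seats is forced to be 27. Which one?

The 7 variables draw from only 7 values {2, 8, 9, 12, 24, 26, 27}, so each is used; only seat 6 can be 9, hence seat 6 = 9.
The 6 still-open variables together cover exactly {2, 8, 12, 24, 26, 27} — 6 values for 6 variables — and 26 appears only in seat 4's list, so seat 4 = 26.
The 5 still-open variables draw from only 5 values {2, 8, 12, 24, 27}, so each is used; only seat 7 can be 27, hence seat 7 = 27.

seat 7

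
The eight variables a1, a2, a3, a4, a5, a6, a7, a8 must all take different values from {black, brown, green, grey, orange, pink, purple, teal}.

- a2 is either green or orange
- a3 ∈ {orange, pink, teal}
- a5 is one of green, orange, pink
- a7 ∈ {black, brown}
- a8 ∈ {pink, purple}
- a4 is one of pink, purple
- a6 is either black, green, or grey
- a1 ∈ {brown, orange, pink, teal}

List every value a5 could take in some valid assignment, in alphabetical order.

Among the 8 variables, grey fits only a6 (and all 8 values in {black, brown, green, grey, orange, pink, purple, teal} must be used), so a6 = grey.
The 7 still-open variables draw from only 7 values {black, brown, green, orange, pink, purple, teal}, so each is used; only a7 can be black, hence a7 = black.
The 6 still-open variables draw from only 6 values {brown, green, orange, pink, purple, teal}, so each is used; only a1 can be brown, hence a1 = brown.
Among the 5 still-open variables, teal fits only a3 (and all 5 values in {green, orange, pink, purple, teal} must be used), so a3 = teal.
The 2 variables a4 and a8 are confined to {pink, purple}, which locks those values in; drop them from a5.
No further eliminations apply; a5 can still be any of green, orange.

green, orange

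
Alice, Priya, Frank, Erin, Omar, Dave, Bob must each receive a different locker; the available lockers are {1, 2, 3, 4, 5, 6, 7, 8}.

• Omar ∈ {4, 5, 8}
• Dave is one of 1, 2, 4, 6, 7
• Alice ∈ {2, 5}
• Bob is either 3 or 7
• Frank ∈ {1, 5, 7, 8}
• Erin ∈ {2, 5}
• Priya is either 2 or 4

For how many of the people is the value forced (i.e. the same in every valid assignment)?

The 2 variables Alice and Erin are confined to {2, 5}, which locks those values in; drop them from Priya, Frank, Omar, Dave.
Priya has just one choice, so Priya = 4. So Omar, Dave can't be 4.
Omar must be 8 (only option left). Remove 8 from Frank.
Determined: Priya=4, Omar=8. The other people each still have more than one consistent value. That makes 2.

2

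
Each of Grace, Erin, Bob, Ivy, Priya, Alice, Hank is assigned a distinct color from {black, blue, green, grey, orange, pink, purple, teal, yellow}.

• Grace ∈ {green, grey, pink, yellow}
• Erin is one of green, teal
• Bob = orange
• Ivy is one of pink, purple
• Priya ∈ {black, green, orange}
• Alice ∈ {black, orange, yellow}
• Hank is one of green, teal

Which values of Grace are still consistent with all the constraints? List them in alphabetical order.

Bob must be orange (only option left). Remove orange from Priya, Alice.
Erin and Hank between them cover only {green, teal} — a naked pair. Remove those values from Grace, Priya.
Priya has just one choice, so Priya = black. So Alice can't be black.
Alice has just one choice, so Alice = yellow. So Grace can't be yellow.
No further eliminations apply; Grace can still be any of grey, pink.

grey, pink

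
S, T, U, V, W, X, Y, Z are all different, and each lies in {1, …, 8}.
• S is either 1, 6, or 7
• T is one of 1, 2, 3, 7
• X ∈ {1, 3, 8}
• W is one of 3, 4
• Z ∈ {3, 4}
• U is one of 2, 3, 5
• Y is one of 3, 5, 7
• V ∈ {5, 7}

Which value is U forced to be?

The 8 variables draw from only 8 values {1, 2, 3, 4, 5, 6, 7, 8}, so each is used; only S can be 6, hence S = 6.
Among the 7 still-open variables, 8 fits only X (and all 7 values in {1, 2, 3, 4, 5, 7, 8} must be used), so X = 8.
The 6 still-open variables draw from only 6 values {1, 2, 3, 4, 5, 7}, so each is used; only T can be 1, hence T = 1.
The 5 still-open variables draw from only 5 values {2, 3, 4, 5, 7}, so each is used; only U can be 2, hence U = 2.

2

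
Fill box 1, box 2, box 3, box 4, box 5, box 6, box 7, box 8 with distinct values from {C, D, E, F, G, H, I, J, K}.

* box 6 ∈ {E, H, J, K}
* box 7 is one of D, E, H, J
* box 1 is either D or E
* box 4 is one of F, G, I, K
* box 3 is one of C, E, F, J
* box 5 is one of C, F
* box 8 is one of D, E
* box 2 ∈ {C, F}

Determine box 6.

K

The 2 variables box 1 and box 8 are confined to {D, E}, which locks those values in; drop them from box 3, box 6, box 7.
box 2 and box 5 between them cover only {C, F} — a naked pair. Remove those values from box 3, box 4.
box 3 must be J (only option left). So box 6, box 7 can't be J.
box 7's domain is down to {H}, so box 7 = H. So box 6 can't be H.
So box 6 = K.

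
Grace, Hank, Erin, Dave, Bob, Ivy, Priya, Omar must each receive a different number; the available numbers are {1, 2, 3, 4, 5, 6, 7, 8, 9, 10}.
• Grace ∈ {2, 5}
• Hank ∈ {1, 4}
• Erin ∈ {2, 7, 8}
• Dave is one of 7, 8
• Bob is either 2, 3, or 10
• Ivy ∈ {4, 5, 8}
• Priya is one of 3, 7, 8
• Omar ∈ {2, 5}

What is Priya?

The 8 variables draw from only 8 values {1, 2, 3, 4, 5, 7, 8, 10}, so each is used; only Hank can be 1, hence Hank = 1.
The 7 still-open variables together cover exactly {2, 3, 4, 5, 7, 8, 10} — 7 values for 7 variables — and 4 appears only in Ivy's list, so Ivy = 4.
The 6 still-open variables draw from only 6 values {2, 3, 5, 7, 8, 10}, so each is used; only Bob can be 10, hence Bob = 10.
The 5 still-open variables draw from only 5 values {2, 3, 5, 7, 8}, so each is used; only Priya can be 3, hence Priya = 3.

3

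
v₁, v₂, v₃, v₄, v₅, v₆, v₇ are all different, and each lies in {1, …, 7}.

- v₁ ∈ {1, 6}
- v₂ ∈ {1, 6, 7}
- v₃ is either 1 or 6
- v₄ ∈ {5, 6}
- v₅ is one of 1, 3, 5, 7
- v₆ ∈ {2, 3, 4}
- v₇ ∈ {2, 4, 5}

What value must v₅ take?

3

v₁ and v₃ share exactly the 2 values {1, 6}; by pigeonhole those values go to them, so strike 1, 6 from v₂, v₄, v₅.
v₂'s domain is down to {7}, so v₂ = 7. So v₅ can't be 7.
That leaves v₄ = 5. Eliminate 5 elsewhere: v₅, v₇.
So v₅ = 3.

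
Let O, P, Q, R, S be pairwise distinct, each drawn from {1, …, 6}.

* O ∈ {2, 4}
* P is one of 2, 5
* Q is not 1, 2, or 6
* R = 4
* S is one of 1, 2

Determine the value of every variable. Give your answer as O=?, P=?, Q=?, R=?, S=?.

O=2, P=5, Q=3, R=4, S=1

R must be 4 (only option left). Strike 4 from O, Q.
O must be 2 (only option left). Eliminate 2 elsewhere: P, S.
P's domain is down to {5}, so P = 5. Remove 5 from Q.
Q has just one choice, so Q = 3.
S must be 1 (only option left).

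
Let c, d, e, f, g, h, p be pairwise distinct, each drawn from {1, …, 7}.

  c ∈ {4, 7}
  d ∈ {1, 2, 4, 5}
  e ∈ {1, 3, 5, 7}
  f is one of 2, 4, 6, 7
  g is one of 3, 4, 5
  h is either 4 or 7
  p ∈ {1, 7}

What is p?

Among the 7 variables, 6 fits only f (and all 7 values in {1, 2, 3, 4, 5, 6, 7} must be used), so f = 6.
The 6 still-open variables draw from only 6 values {1, 2, 3, 4, 5, 7}, so each is used; only d can be 2, hence d = 2.
The 2 variables c and h are confined to {4, 7}, which locks those values in; drop them from e, g, p.
So p = 1.

1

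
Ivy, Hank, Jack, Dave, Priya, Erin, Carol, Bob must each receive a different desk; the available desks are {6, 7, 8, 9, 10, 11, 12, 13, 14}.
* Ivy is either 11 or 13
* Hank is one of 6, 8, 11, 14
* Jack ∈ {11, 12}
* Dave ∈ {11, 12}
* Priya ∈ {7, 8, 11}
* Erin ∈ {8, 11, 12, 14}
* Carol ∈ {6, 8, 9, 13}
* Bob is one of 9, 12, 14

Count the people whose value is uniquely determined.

2

The 8 variables draw from only 8 values {6, 7, 8, 9, 11, 12, 13, 14}, so each is used; only Priya can be 7, hence Priya = 7.
The 2 variables Jack and Dave are confined to {11, 12}, which locks those values in; drop them from Ivy, Hank, Erin, Bob.
That leaves Ivy = 13. Eliminate 13 elsewhere: Carol.
Determined: Ivy=13, Priya=7. The other people each still have more than one consistent value. That makes 2.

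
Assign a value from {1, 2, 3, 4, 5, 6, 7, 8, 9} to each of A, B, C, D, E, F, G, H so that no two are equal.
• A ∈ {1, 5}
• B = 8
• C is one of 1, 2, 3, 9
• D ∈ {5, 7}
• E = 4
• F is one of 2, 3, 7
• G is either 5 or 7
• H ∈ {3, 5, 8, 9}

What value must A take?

B's domain is down to {8}, so B = 8. So H can't be 8.
E must be 4 (only option left).
D and G between them cover only {5, 7} — a naked pair. Remove those values from A, F, H.
So A = 1.

1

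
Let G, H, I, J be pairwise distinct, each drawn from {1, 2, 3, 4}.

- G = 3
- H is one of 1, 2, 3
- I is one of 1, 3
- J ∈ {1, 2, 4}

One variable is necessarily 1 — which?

G must be 3 (only option left). Strike 3 from H, I.
So 1 goes to I.

I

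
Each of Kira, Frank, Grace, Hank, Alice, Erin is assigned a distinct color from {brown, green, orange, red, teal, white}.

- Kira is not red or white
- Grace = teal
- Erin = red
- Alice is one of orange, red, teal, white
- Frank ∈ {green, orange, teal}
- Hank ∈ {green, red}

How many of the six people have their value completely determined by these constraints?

6

Grace's domain is down to {teal}, so Grace = teal. Remove teal from Kira, Frank, Alice.
Erin must be red (only option left). Remove red from Hank, Alice.
Hank's domain is down to {green}, so Hank = green. Strike green from Kira, Frank.
Frank has just one choice, so Frank = orange. Remove orange from Kira, Alice.
Alice has just one choice, so Alice = white.
That leaves Kira = brown.
Every person is fixed: Kira=brown, Frank=orange, Grace=teal, Hank=green, Alice=white, Erin=red. That makes 6.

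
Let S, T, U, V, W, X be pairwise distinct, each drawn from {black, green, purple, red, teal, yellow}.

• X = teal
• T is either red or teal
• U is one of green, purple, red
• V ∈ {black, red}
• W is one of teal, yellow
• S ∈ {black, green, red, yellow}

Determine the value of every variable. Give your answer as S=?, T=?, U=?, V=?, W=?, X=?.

X has just one choice, so X = teal. Remove teal from T, W.
That leaves T = red. So S, U, V can't be red.
V's domain is down to {black}, so V = black. Remove black from S.
W has just one choice, so W = yellow. Strike yellow from S.
S must be green (only option left). So U can't be green.
U must be purple (only option left).

S=green, T=red, U=purple, V=black, W=yellow, X=teal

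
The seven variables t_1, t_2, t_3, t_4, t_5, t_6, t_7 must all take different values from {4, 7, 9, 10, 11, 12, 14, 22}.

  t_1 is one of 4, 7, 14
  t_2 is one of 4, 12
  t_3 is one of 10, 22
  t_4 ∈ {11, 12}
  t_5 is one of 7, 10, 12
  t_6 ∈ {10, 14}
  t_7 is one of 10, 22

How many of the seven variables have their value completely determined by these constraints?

2

Among the 7 variables, 11 fits only t_4 (and all 7 values in {4, 7, 10, 11, 12, 14, 22} must be used), so t_4 = 11.
The 2 variables t_3 and t_7 are confined to {10, 22}, which locks those values in; drop them from t_5, t_6.
t_6 has just one choice, so t_6 = 14. Strike 14 from t_1.
Determined: t_4=11, t_6=14. The other variables each still have more than one consistent value. That makes 2.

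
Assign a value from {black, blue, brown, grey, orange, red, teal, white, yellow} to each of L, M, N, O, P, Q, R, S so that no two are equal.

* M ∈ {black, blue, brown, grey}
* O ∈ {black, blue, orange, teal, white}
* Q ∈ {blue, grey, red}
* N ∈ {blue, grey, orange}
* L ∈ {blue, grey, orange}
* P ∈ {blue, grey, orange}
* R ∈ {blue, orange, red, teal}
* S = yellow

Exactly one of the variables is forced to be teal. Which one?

R

S must be yellow (only option left).
L, N, P between them cover only {blue, grey, orange} — a naked triple. Remove those values from M, O, Q, R.
That leaves Q = red. Eliminate red elsewhere: R.
So teal goes to R.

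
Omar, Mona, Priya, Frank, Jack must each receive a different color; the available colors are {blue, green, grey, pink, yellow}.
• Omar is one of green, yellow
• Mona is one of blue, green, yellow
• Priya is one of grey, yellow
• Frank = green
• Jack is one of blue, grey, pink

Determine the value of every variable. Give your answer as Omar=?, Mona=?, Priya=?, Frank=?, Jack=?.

Omar=yellow, Mona=blue, Priya=grey, Frank=green, Jack=pink

Frank must be green (only option left). Eliminate green elsewhere: Omar, Mona.
That leaves Omar = yellow. Remove yellow from Mona, Priya.
Mona must be blue (only option left). Strike blue from Jack.
Priya's domain is down to {grey}, so Priya = grey. Eliminate grey elsewhere: Jack.
Jack's domain is down to {pink}, so Jack = pink.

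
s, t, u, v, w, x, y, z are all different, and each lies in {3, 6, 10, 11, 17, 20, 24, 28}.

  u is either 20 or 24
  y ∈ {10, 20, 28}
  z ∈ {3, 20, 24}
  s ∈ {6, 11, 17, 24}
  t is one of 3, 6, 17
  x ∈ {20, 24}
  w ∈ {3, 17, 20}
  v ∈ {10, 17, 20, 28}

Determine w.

The 8 variables together cover exactly {3, 6, 10, 11, 17, 20, 24, 28} — 8 values for 8 variables — and 11 appears only in s's list, so s = 11.
The 7 still-open variables together cover exactly {3, 6, 10, 17, 20, 24, 28} — 7 values for 7 variables — and 6 appears only in t's list, so t = 6.
The 2 variables u and x are confined to {20, 24}, which locks those values in; drop them from v, w, y, z.
z's domain is down to {3}, so z = 3. So w can't be 3.
So w = 17.

17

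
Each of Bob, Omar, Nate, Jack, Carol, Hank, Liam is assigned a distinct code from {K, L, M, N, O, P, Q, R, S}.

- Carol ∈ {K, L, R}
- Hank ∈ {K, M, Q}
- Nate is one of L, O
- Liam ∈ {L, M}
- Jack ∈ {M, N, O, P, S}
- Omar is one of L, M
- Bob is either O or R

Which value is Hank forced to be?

Q

Omar and Liam between them cover only {L, M} — a naked pair. Remove those values from Nate, Jack, Carol, Hank.
Nate's domain is down to {O}, so Nate = O. So Bob, Jack can't be O.
Bob has just one choice, so Bob = R. So Carol can't be R.
That leaves Carol = K. Remove K from Hank.
So Hank = Q.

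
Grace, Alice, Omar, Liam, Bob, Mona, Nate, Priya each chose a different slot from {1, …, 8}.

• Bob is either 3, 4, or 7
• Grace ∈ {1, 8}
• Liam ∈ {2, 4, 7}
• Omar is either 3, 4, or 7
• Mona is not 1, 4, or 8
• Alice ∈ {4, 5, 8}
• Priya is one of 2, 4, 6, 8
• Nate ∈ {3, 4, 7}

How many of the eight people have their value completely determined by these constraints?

The 8 variables together cover exactly {1, 2, 3, 4, 5, 6, 7, 8} — 8 values for 8 variables — and 1 appears only in Grace's list, so Grace = 1.
The 3 variables Omar, Bob, Nate are confined to {3, 4, 7}, which locks those values in; drop them from Alice, Liam, Mona, Priya.
That leaves Liam = 2. Strike 2 from Mona, Priya.
Determined: Grace=1, Liam=2. The other people each still have more than one consistent value. That makes 2.

2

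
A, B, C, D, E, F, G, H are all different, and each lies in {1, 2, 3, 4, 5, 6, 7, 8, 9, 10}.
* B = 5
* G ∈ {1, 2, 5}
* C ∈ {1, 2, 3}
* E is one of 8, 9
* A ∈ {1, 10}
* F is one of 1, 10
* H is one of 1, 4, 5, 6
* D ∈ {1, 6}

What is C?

B's domain is down to {5}, so B = 5. So G, H can't be 5.
The 2 variables A and F are confined to {1, 10}, which locks those values in; drop them from C, D, G, H.
D's domain is down to {6}, so D = 6. So H can't be 6.
G's domain is down to {2}, so G = 2. So C can't be 2.
So C = 3.

3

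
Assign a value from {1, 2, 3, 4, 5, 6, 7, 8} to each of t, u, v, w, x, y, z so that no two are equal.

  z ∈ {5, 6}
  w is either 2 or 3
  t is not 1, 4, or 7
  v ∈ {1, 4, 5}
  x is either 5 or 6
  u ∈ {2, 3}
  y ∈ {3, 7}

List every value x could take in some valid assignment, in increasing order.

5, 6

The 2 variables u and w are confined to {2, 3}, which locks those values in; drop them from t, y.
y's domain is down to {7}, so y = 7.
The 2 variables x and z are confined to {5, 6}, which locks those values in; drop them from t, v.
t's domain is down to {8}, so t = 8.
No further eliminations apply; x can still be any of 5, 6.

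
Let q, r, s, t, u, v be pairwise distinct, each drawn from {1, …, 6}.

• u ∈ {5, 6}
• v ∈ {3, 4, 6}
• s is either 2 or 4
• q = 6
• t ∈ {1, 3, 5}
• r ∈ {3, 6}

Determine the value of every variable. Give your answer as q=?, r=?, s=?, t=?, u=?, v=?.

q must be 6 (only option left). So r, u, v can't be 6.
r's domain is down to {3}, so r = 3. Eliminate 3 elsewhere: t, v.
That leaves u = 5. So t can't be 5.
v must be 4 (only option left). Strike 4 from s.
s has just one choice, so s = 2.
t's domain is down to {1}, so t = 1.

q=6, r=3, s=2, t=1, u=5, v=4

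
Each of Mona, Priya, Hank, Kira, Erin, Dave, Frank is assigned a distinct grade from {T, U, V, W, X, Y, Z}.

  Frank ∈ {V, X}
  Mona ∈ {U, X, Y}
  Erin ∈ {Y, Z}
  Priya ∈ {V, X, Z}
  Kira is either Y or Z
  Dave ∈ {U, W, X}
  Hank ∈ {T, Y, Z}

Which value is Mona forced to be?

The 7 variables together cover exactly {T, U, V, W, X, Y, Z} — 7 values for 7 variables — and T appears only in Hank's list, so Hank = T.
The 6 still-open variables draw from only 6 values {U, V, W, X, Y, Z}, so each is used; only Dave can be W, hence Dave = W.
Among the 5 still-open variables, U fits only Mona (and all 5 values in {U, V, X, Y, Z} must be used), so Mona = U.

U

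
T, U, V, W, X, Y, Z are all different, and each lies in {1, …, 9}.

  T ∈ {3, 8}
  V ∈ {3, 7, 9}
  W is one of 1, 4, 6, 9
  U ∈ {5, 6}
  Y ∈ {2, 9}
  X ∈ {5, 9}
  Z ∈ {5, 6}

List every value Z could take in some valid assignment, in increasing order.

U and Z between them cover only {5, 6} — a naked pair. Remove those values from W, X.
That leaves X = 9. Eliminate 9 elsewhere: V, W, Y.
That leaves Y = 2.
No further eliminations apply; Z can still be any of 5, 6.

5, 6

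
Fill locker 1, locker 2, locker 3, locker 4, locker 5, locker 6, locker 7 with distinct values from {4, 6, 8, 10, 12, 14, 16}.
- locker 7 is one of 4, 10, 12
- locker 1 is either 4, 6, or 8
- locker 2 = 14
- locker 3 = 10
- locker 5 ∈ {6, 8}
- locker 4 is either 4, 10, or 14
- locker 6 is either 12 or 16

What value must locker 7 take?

12

locker 2 must be 14 (only option left). So locker 4 can't be 14.
That leaves locker 3 = 10. Strike 10 from locker 4, locker 7.
locker 4 has just one choice, so locker 4 = 4. Remove 4 from locker 1, locker 7.
So locker 7 = 12.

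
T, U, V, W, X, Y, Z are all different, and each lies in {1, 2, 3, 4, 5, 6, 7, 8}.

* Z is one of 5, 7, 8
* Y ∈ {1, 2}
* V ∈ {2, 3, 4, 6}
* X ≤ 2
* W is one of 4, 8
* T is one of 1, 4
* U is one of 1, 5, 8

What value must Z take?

X and Y between them cover only {1, 2} — a naked pair. Remove those values from T, U, V.
T must be 4 (only option left). So V, W can't be 4.
W has just one choice, so W = 8. So U, Z can't be 8.
U must be 5 (only option left). Remove 5 from Z.
So Z = 7.

7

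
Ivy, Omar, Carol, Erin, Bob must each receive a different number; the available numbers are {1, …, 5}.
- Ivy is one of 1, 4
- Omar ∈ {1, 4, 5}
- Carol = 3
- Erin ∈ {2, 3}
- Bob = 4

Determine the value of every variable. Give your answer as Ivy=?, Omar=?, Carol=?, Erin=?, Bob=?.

Ivy=1, Omar=5, Carol=3, Erin=2, Bob=4

Carol has just one choice, so Carol = 3. Eliminate 3 elsewhere: Erin.
Erin must be 2 (only option left).
Bob has just one choice, so Bob = 4. Strike 4 from Ivy, Omar.
Ivy has just one choice, so Ivy = 1. So Omar can't be 1.
Omar has just one choice, so Omar = 5.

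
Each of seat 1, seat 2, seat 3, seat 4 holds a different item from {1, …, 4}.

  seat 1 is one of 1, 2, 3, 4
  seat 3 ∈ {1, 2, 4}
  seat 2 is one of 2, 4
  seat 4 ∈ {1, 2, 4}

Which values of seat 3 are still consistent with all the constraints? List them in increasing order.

1, 2, 4

Among the 4 variables, 3 fits only seat 1 (and all 4 values in {1, 2, 3, 4} must be used), so seat 1 = 3.
No further eliminations apply; seat 3 can still be any of 1, 2, 4.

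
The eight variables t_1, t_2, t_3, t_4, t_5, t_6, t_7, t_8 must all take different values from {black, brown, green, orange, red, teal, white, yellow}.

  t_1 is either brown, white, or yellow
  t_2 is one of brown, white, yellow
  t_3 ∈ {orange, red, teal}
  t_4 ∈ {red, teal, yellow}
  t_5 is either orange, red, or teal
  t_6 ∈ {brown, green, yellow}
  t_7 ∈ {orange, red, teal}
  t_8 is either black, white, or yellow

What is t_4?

Among the 8 variables, black fits only t_8 (and all 8 values in {black, brown, green, orange, red, teal, white, yellow} must be used), so t_8 = black.
The 7 still-open variables draw from only 7 values {brown, green, orange, red, teal, white, yellow}, so each is used; only t_6 can be green, hence t_6 = green.
t_3, t_5, t_7 between them cover only {orange, red, teal} — a naked triple. Remove those values from t_4.
So t_4 = yellow.

yellow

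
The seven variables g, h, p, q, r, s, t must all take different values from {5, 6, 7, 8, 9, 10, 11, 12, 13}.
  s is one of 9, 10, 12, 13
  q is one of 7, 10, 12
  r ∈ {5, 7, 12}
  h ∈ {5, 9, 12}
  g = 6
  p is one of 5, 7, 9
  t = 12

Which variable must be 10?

q

g has just one choice, so g = 6.
t has just one choice, so t = 12. So h, q, r, s can't be 12.
Among the 5 still-open variables, 13 fits only s (and all 5 values in {5, 7, 9, 10, 13} must be used), so s = 13.
Among the 4 still-open variables, 10 fits only q (and all 4 values in {5, 7, 9, 10} must be used), so q = 10.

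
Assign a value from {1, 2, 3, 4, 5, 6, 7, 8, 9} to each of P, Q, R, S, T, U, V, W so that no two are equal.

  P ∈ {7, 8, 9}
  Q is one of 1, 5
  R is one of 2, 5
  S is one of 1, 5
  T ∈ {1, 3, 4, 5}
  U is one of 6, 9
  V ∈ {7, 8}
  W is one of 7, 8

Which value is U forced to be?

6

Q and S between them cover only {1, 5} — a naked pair. Remove those values from R, T.
R has just one choice, so R = 2.
V and W share exactly the 2 values {7, 8}; by pigeonhole those values go to them, so strike 7, 8 from P.
P's domain is down to {9}, so P = 9. Remove 9 from U.
So U = 6.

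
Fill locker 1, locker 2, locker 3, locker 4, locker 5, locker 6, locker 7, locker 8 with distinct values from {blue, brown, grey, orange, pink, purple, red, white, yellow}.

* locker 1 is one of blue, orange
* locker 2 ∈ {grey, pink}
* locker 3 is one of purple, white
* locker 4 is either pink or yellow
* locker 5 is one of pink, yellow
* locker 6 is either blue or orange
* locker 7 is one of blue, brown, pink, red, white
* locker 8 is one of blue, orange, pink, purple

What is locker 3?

white

The 2 variables locker 1 and locker 6 are confined to {blue, orange}, which locks those values in; drop them from locker 7, locker 8.
The 2 variables locker 4 and locker 5 are confined to {pink, yellow}, which locks those values in; drop them from locker 2, locker 7, locker 8.
locker 2 must be grey (only option left).
That leaves locker 8 = purple. Eliminate purple elsewhere: locker 3.
So locker 3 = white.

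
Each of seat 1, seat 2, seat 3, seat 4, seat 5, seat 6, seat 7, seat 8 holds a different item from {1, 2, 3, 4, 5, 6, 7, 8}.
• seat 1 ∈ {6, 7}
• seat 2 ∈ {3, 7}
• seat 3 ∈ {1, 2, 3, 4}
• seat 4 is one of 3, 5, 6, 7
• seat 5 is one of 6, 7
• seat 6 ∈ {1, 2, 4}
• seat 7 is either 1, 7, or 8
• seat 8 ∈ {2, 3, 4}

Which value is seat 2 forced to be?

3

Among the 8 variables, 5 fits only seat 4 (and all 8 values in {1, 2, 3, 4, 5, 6, 7, 8} must be used), so seat 4 = 5.
Among the 7 still-open variables, 8 fits only seat 7 (and all 7 values in {1, 2, 3, 4, 6, 7, 8} must be used), so seat 7 = 8.
The 2 variables seat 1 and seat 5 are confined to {6, 7}, which locks those values in; drop them from seat 2.
So seat 2 = 3.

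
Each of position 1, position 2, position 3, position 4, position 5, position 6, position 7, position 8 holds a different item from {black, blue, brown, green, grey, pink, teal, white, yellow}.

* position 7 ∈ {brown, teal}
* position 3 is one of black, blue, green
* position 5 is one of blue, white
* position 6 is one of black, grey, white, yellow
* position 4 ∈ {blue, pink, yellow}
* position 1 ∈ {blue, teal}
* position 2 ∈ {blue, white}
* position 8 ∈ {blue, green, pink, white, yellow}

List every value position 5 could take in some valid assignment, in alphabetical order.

blue, white

position 2 and position 5 share exactly the 2 values {blue, white}; by pigeonhole those values go to them, so strike blue, white from position 1, position 3, position 4, position 6, position 8.
position 1 must be teal (only option left). So position 7 can't be teal.
position 7 must be brown (only option left).
No further eliminations apply; position 5 can still be any of blue, white.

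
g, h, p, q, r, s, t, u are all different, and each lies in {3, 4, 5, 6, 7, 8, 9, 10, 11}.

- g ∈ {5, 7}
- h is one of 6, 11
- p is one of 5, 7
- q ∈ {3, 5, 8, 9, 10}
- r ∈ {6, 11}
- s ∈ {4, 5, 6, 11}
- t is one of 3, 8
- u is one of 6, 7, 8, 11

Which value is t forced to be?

g and p between them cover only {5, 7} — a naked pair. Remove those values from q, s, u.
h and r between them cover only {6, 11} — a naked pair. Remove those values from s, u.
s's domain is down to {4}, so s = 4.
u's domain is down to {8}, so u = 8. Remove 8 from q, t.
So t = 3.

3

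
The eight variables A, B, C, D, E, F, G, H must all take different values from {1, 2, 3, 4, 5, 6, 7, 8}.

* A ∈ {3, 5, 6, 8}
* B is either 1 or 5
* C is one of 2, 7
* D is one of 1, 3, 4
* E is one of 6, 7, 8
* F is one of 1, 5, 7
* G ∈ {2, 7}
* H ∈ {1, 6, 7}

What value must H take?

The 8 variables draw from only 8 values {1, 2, 3, 4, 5, 6, 7, 8}, so each is used; only D can be 4, hence D = 4.
The 7 still-open variables draw from only 7 values {1, 2, 3, 5, 6, 7, 8}, so each is used; only A can be 3, hence A = 3.
The 6 still-open variables draw from only 6 values {1, 2, 5, 6, 7, 8}, so each is used; only E can be 8, hence E = 8.
The 5 still-open variables draw from only 5 values {1, 2, 5, 6, 7}, so each is used; only H can be 6, hence H = 6.

6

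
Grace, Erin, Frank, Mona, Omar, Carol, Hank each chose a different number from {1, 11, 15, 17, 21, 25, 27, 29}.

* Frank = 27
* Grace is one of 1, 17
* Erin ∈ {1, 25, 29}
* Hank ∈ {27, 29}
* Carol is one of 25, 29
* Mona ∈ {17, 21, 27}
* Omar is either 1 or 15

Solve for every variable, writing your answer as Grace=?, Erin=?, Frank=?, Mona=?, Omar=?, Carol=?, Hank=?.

Grace=17, Erin=1, Frank=27, Mona=21, Omar=15, Carol=25, Hank=29

Frank must be 27 (only option left). So Mona, Hank can't be 27.
That leaves Hank = 29. So Erin, Carol can't be 29.
Carol's domain is down to {25}, so Carol = 25. Eliminate 25 elsewhere: Erin.
Erin must be 1 (only option left). Remove 1 from Grace, Omar.
Omar must be 15 (only option left).
That leaves Grace = 17. Remove 17 from Mona.
Mona must be 21 (only option left).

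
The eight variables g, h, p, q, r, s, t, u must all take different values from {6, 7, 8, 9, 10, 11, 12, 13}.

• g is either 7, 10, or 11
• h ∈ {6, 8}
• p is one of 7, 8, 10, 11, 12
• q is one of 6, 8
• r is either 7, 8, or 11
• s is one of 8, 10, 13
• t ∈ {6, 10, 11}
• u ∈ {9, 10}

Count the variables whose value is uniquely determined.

The 8 variables together cover exactly {6, 7, 8, 9, 10, 11, 12, 13} — 8 values for 8 variables — and 9 appears only in u's list, so u = 9.
The 7 still-open variables draw from only 7 values {6, 7, 8, 10, 11, 12, 13}, so each is used; only p can be 12, hence p = 12.
Among the 6 still-open variables, 13 fits only s (and all 6 values in {6, 7, 8, 10, 11, 13} must be used), so s = 13.
h and q between them cover only {6, 8} — a naked pair. Remove those values from r, t.
Determined: p=12, s=13, u=9. The other variables each still have more than one consistent value. That makes 3.

3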